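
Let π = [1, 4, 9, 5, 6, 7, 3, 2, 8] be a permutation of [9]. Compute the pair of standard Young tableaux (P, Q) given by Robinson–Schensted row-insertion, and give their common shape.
P = [1, 2, 5, 6, 7, 8] / [3] / [4] / [9];  Q = [1, 2, 3, 5, 6, 9] / [4] / [7] / [8];  common shape = (6, 1, 1, 1)

Row-insert the values π_1, π_2, … into P one at a time, bumping the leftmost entry strictly greater than the inserted value down to the next row. The recording tableau Q records, in position (i, j), the step at which that cell was added to P.
  Insert 1 (step 1): P = [1];  Q = [1]
  Insert 4 (step 2): P = [1, 4];  Q = [1, 2]
  Insert 9 (step 3): P = [1, 4, 9];  Q = [1, 2, 3]
  Insert 5 (step 4): P = [1, 4, 5] / [9];  Q = [1, 2, 3] / [4]
  Insert 6 (step 5): P = [1, 4, 5, 6] / [9];  Q = [1, 2, 3, 5] / [4]
  Insert 7 (step 6): P = [1, 4, 5, 6, 7] / [9];  Q = [1, 2, 3, 5, 6] / [4]
  Insert 3 (step 7): P = [1, 3, 5, 6, 7] / [4] / [9];  Q = [1, 2, 3, 5, 6] / [4] / [7]
  Insert 2 (step 8): P = [1, 2, 5, 6, 7] / [3] / [4] / [9];  Q = [1, 2, 3, 5, 6] / [4] / [7] / [8]
  Insert 8 (step 9): P = [1, 2, 5, 6, 7, 8] / [3] / [4] / [9];  Q = [1, 2, 3, 5, 6, 9] / [4] / [7] / [8]
Final shape: (6, 1, 1, 1).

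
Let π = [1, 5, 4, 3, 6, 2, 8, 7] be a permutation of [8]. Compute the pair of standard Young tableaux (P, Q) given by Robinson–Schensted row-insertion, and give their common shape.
P = [1, 2, 6, 7] / [3, 8] / [4] / [5];  Q = [1, 2, 5, 7] / [3, 8] / [4] / [6];  common shape = (4, 2, 1, 1)

Row-insert the values π_1, π_2, … into P one at a time, bumping the leftmost entry strictly greater than the inserted value down to the next row. The recording tableau Q records, in position (i, j), the step at which that cell was added to P.
  Insert 1 (step 1): P = [1];  Q = [1]
  Insert 5 (step 2): P = [1, 5];  Q = [1, 2]
  Insert 4 (step 3): P = [1, 4] / [5];  Q = [1, 2] / [3]
  Insert 3 (step 4): P = [1, 3] / [4] / [5];  Q = [1, 2] / [3] / [4]
  Insert 6 (step 5): P = [1, 3, 6] / [4] / [5];  Q = [1, 2, 5] / [3] / [4]
  Insert 2 (step 6): P = [1, 2, 6] / [3] / [4] / [5];  Q = [1, 2, 5] / [3] / [4] / [6]
  Insert 8 (step 7): P = [1, 2, 6, 8] / [3] / [4] / [5];  Q = [1, 2, 5, 7] / [3] / [4] / [6]
  Insert 7 (step 8): P = [1, 2, 6, 7] / [3, 8] / [4] / [5];  Q = [1, 2, 5, 7] / [3, 8] / [4] / [6]
Final shape: (4, 2, 1, 1).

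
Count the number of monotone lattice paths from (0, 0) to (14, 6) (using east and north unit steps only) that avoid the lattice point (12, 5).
Number of paths = 20196

Total paths from (0, 0) to (14, 6): C(20, 14) = 38760. Paths through (12, 5): (paths (0, 0) → (12, 5)) × (paths (12, 5) → (14, 6)) = C(17, 12) · C(3, 2) = 6188 · 3 = 18564. Avoidance count = 38760 − 18564 = 20196.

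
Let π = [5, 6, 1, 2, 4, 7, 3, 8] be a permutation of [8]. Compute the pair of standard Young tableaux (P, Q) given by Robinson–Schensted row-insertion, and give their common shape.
P = [1, 2, 3, 7, 8] / [4, 6] / [5];  Q = [1, 2, 5, 6, 8] / [3, 4] / [7];  common shape = (5, 2, 1)

Row-insert the values π_1, π_2, … into P one at a time, bumping the leftmost entry strictly greater than the inserted value down to the next row. The recording tableau Q records, in position (i, j), the step at which that cell was added to P.
  Insert 5 (step 1): P = [5];  Q = [1]
  Insert 6 (step 2): P = [5, 6];  Q = [1, 2]
  Insert 1 (step 3): P = [1, 6] / [5];  Q = [1, 2] / [3]
  Insert 2 (step 4): P = [1, 2] / [5, 6];  Q = [1, 2] / [3, 4]
  Insert 4 (step 5): P = [1, 2, 4] / [5, 6];  Q = [1, 2, 5] / [3, 4]
  Insert 7 (step 6): P = [1, 2, 4, 7] / [5, 6];  Q = [1, 2, 5, 6] / [3, 4]
  Insert 3 (step 7): P = [1, 2, 3, 7] / [4, 6] / [5];  Q = [1, 2, 5, 6] / [3, 4] / [7]
  Insert 8 (step 8): P = [1, 2, 3, 7, 8] / [4, 6] / [5];  Q = [1, 2, 5, 6, 8] / [3, 4] / [7]
Final shape: (5, 2, 1).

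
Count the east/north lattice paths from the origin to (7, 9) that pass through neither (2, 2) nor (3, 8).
Number of paths = 6073

Inclusion–exclusion. Total paths: C(16, 7) = 11440. Through P₁: C(4, 2)·C(12, 5) = 4752. Through P₂: C(11, 3)·C(5, 4) = 825. Since P₁ is strictly southwest of P₂, a monotone path through both must visit P₁ then P₂; paths through both = C(4, 2)·C(7, 1)·C(5, 4) = 210. Avoid both = 11440 − 4752 − 825 + 210 = 6073.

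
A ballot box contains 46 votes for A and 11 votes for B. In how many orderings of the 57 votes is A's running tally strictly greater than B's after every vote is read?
Strict-lead orderings = 113295163800

Total orderings of the 57 votes with 46 for A: C(57, 46) = 184509266760. By the Bertrand ballot formula (Cycle Lemma / reflection principle), the number of orderings in which A is strictly ahead of B throughout is (p − q)/(p + q) · C(p + q, p) = (46 − 11)/(46 + 11) · 184509266760 = 113295163800.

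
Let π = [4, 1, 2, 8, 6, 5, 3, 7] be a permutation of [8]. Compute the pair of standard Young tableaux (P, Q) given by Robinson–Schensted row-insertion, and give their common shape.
P = [1, 2, 3, 7] / [4, 5] / [6] / [8];  Q = [1, 3, 4, 8] / [2, 5] / [6] / [7];  common shape = (4, 2, 1, 1)

Row-insert the values π_1, π_2, … into P one at a time, bumping the leftmost entry strictly greater than the inserted value down to the next row. The recording tableau Q records, in position (i, j), the step at which that cell was added to P.
  Insert 4 (step 1): P = [4];  Q = [1]
  Insert 1 (step 2): P = [1] / [4];  Q = [1] / [2]
  Insert 2 (step 3): P = [1, 2] / [4];  Q = [1, 3] / [2]
  Insert 8 (step 4): P = [1, 2, 8] / [4];  Q = [1, 3, 4] / [2]
  Insert 6 (step 5): P = [1, 2, 6] / [4, 8];  Q = [1, 3, 4] / [2, 5]
  Insert 5 (step 6): P = [1, 2, 5] / [4, 6] / [8];  Q = [1, 3, 4] / [2, 5] / [6]
  Insert 3 (step 7): P = [1, 2, 3] / [4, 5] / [6] / [8];  Q = [1, 3, 4] / [2, 5] / [6] / [7]
  Insert 7 (step 8): P = [1, 2, 3, 7] / [4, 5] / [6] / [8];  Q = [1, 3, 4, 8] / [2, 5] / [6] / [7]
Final shape: (4, 2, 1, 1).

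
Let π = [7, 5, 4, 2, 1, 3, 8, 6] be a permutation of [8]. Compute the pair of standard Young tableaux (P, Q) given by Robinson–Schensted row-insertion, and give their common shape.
P = [1, 3, 6] / [2, 8] / [4] / [5] / [7];  Q = [1, 6, 7] / [2, 8] / [3] / [4] / [5];  common shape = (3, 2, 1, 1, 1)

Row-insert the values π_1, π_2, … into P one at a time, bumping the leftmost entry strictly greater than the inserted value down to the next row. The recording tableau Q records, in position (i, j), the step at which that cell was added to P.
  Insert 7 (step 1): P = [7];  Q = [1]
  Insert 5 (step 2): P = [5] / [7];  Q = [1] / [2]
  Insert 4 (step 3): P = [4] / [5] / [7];  Q = [1] / [2] / [3]
  Insert 2 (step 4): P = [2] / [4] / [5] / [7];  Q = [1] / [2] / [3] / [4]
  Insert 1 (step 5): P = [1] / [2] / [4] / [5] / [7];  Q = [1] / [2] / [3] / [4] / [5]
  Insert 3 (step 6): P = [1, 3] / [2] / [4] / [5] / [7];  Q = [1, 6] / [2] / [3] / [4] / [5]
  Insert 8 (step 7): P = [1, 3, 8] / [2] / [4] / [5] / [7];  Q = [1, 6, 7] / [2] / [3] / [4] / [5]
  Insert 6 (step 8): P = [1, 3, 6] / [2, 8] / [4] / [5] / [7];  Q = [1, 6, 7] / [2, 8] / [3] / [4] / [5]
Final shape: (3, 2, 1, 1, 1).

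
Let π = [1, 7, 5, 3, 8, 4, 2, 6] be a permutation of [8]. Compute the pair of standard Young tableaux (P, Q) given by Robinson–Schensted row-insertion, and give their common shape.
P = [1, 2, 4, 6] / [3, 8] / [5] / [7];  Q = [1, 2, 5, 8] / [3, 6] / [4] / [7];  common shape = (4, 2, 1, 1)

Row-insert the values π_1, π_2, … into P one at a time, bumping the leftmost entry strictly greater than the inserted value down to the next row. The recording tableau Q records, in position (i, j), the step at which that cell was added to P.
  Insert 1 (step 1): P = [1];  Q = [1]
  Insert 7 (step 2): P = [1, 7];  Q = [1, 2]
  Insert 5 (step 3): P = [1, 5] / [7];  Q = [1, 2] / [3]
  Insert 3 (step 4): P = [1, 3] / [5] / [7];  Q = [1, 2] / [3] / [4]
  Insert 8 (step 5): P = [1, 3, 8] / [5] / [7];  Q = [1, 2, 5] / [3] / [4]
  Insert 4 (step 6): P = [1, 3, 4] / [5, 8] / [7];  Q = [1, 2, 5] / [3, 6] / [4]
  Insert 2 (step 7): P = [1, 2, 4] / [3, 8] / [5] / [7];  Q = [1, 2, 5] / [3, 6] / [4] / [7]
  Insert 6 (step 8): P = [1, 2, 4, 6] / [3, 8] / [5] / [7];  Q = [1, 2, 5, 8] / [3, 6] / [4] / [7]
Final shape: (4, 2, 1, 1).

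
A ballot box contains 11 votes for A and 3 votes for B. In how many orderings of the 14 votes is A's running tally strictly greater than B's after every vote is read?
Strict-lead orderings = 208

Total orderings of the 14 votes with 11 for A: C(14, 11) = 364. By the Bertrand ballot formula (Cycle Lemma / reflection principle), the number of orderings in which A is strictly ahead of B throughout is (p − q)/(p + q) · C(p + q, p) = (11 − 3)/(11 + 3) · 364 = 208.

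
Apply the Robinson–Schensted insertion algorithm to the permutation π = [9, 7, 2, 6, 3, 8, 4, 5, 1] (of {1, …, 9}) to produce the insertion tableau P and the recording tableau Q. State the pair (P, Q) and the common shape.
P = [1, 3, 4, 5] / [2, 8] / [6] / [7] / [9];  Q = [1, 4, 6, 8] / [2, 7] / [3] / [5] / [9];  common shape = (4, 2, 1, 1, 1)

Row-insert the values π_1, π_2, … into P one at a time, bumping the leftmost entry strictly greater than the inserted value down to the next row. The recording tableau Q records, in position (i, j), the step at which that cell was added to P.
  Insert 9 (step 1): P = [9];  Q = [1]
  Insert 7 (step 2): P = [7] / [9];  Q = [1] / [2]
  Insert 2 (step 3): P = [2] / [7] / [9];  Q = [1] / [2] / [3]
  Insert 6 (step 4): P = [2, 6] / [7] / [9];  Q = [1, 4] / [2] / [3]
  Insert 3 (step 5): P = [2, 3] / [6] / [7] / [9];  Q = [1, 4] / [2] / [3] / [5]
  Insert 8 (step 6): P = [2, 3, 8] / [6] / [7] / [9];  Q = [1, 4, 6] / [2] / [3] / [5]
  Insert 4 (step 7): P = [2, 3, 4] / [6, 8] / [7] / [9];  Q = [1, 4, 6] / [2, 7] / [3] / [5]
  Insert 5 (step 8): P = [2, 3, 4, 5] / [6, 8] / [7] / [9];  Q = [1, 4, 6, 8] / [2, 7] / [3] / [5]
  Insert 1 (step 9): P = [1, 3, 4, 5] / [2, 8] / [6] / [7] / [9];  Q = [1, 4, 6, 8] / [2, 7] / [3] / [5] / [9]
Final shape: (4, 2, 1, 1, 1).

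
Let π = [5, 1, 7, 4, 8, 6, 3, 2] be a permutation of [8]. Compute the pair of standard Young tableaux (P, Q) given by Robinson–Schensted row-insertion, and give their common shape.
P = [1, 2, 6] / [3, 7, 8] / [4] / [5];  Q = [1, 3, 5] / [2, 4, 6] / [7] / [8];  common shape = (3, 3, 1, 1)

Row-insert the values π_1, π_2, … into P one at a time, bumping the leftmost entry strictly greater than the inserted value down to the next row. The recording tableau Q records, in position (i, j), the step at which that cell was added to P.
  Insert 5 (step 1): P = [5];  Q = [1]
  Insert 1 (step 2): P = [1] / [5];  Q = [1] / [2]
  Insert 7 (step 3): P = [1, 7] / [5];  Q = [1, 3] / [2]
  Insert 4 (step 4): P = [1, 4] / [5, 7];  Q = [1, 3] / [2, 4]
  Insert 8 (step 5): P = [1, 4, 8] / [5, 7];  Q = [1, 3, 5] / [2, 4]
  Insert 6 (step 6): P = [1, 4, 6] / [5, 7, 8];  Q = [1, 3, 5] / [2, 4, 6]
  Insert 3 (step 7): P = [1, 3, 6] / [4, 7, 8] / [5];  Q = [1, 3, 5] / [2, 4, 6] / [7]
  Insert 2 (step 8): P = [1, 2, 6] / [3, 7, 8] / [4] / [5];  Q = [1, 3, 5] / [2, 4, 6] / [7] / [8]
Final shape: (3, 3, 1, 1).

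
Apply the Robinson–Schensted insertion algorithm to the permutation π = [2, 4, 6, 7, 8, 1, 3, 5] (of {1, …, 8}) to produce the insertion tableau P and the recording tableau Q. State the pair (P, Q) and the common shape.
P = [1, 3, 5, 7, 8] / [2, 4, 6];  Q = [1, 2, 3, 4, 5] / [6, 7, 8];  common shape = (5, 3)

Row-insert the values π_1, π_2, … into P one at a time, bumping the leftmost entry strictly greater than the inserted value down to the next row. The recording tableau Q records, in position (i, j), the step at which that cell was added to P.
  Insert 2 (step 1): P = [2];  Q = [1]
  Insert 4 (step 2): P = [2, 4];  Q = [1, 2]
  Insert 6 (step 3): P = [2, 4, 6];  Q = [1, 2, 3]
  Insert 7 (step 4): P = [2, 4, 6, 7];  Q = [1, 2, 3, 4]
  Insert 8 (step 5): P = [2, 4, 6, 7, 8];  Q = [1, 2, 3, 4, 5]
  Insert 1 (step 6): P = [1, 4, 6, 7, 8] / [2];  Q = [1, 2, 3, 4, 5] / [6]
  Insert 3 (step 7): P = [1, 3, 6, 7, 8] / [2, 4];  Q = [1, 2, 3, 4, 5] / [6, 7]
  Insert 5 (step 8): P = [1, 3, 5, 7, 8] / [2, 4, 6];  Q = [1, 2, 3, 4, 5] / [6, 7, 8]
Final shape: (5, 3).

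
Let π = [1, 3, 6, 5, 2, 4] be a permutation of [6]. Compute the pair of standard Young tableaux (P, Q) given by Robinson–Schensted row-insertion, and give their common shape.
P = [1, 2, 4] / [3, 5] / [6];  Q = [1, 2, 3] / [4, 6] / [5];  common shape = (3, 2, 1)

Row-insert the values π_1, π_2, … into P one at a time, bumping the leftmost entry strictly greater than the inserted value down to the next row. The recording tableau Q records, in position (i, j), the step at which that cell was added to P.
  Insert 1 (step 1): P = [1];  Q = [1]
  Insert 3 (step 2): P = [1, 3];  Q = [1, 2]
  Insert 6 (step 3): P = [1, 3, 6];  Q = [1, 2, 3]
  Insert 5 (step 4): P = [1, 3, 5] / [6];  Q = [1, 2, 3] / [4]
  Insert 2 (step 5): P = [1, 2, 5] / [3] / [6];  Q = [1, 2, 3] / [4] / [5]
  Insert 4 (step 6): P = [1, 2, 4] / [3, 5] / [6];  Q = [1, 2, 3] / [4, 6] / [5]
Final shape: (3, 2, 1).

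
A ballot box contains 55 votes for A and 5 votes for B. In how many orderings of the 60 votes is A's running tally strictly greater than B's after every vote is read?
Strict-lead orderings = 4551260

Total orderings of the 60 votes with 55 for A: C(60, 55) = 5461512. By the Bertrand ballot formula (Cycle Lemma / reflection principle), the number of orderings in which A is strictly ahead of B throughout is (p − q)/(p + q) · C(p + q, p) = (55 − 5)/(55 + 5) · 5461512 = 4551260.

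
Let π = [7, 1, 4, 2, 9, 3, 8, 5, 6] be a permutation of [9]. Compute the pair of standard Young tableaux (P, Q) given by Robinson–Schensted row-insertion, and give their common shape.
P = [1, 2, 3, 5, 6] / [4, 8] / [7, 9];  Q = [1, 3, 5, 7, 9] / [2, 6] / [4, 8];  common shape = (5, 2, 2)

Row-insert the values π_1, π_2, … into P one at a time, bumping the leftmost entry strictly greater than the inserted value down to the next row. The recording tableau Q records, in position (i, j), the step at which that cell was added to P.
  Insert 7 (step 1): P = [7];  Q = [1]
  Insert 1 (step 2): P = [1] / [7];  Q = [1] / [2]
  Insert 4 (step 3): P = [1, 4] / [7];  Q = [1, 3] / [2]
  Insert 2 (step 4): P = [1, 2] / [4] / [7];  Q = [1, 3] / [2] / [4]
  Insert 9 (step 5): P = [1, 2, 9] / [4] / [7];  Q = [1, 3, 5] / [2] / [4]
  Insert 3 (step 6): P = [1, 2, 3] / [4, 9] / [7];  Q = [1, 3, 5] / [2, 6] / [4]
  Insert 8 (step 7): P = [1, 2, 3, 8] / [4, 9] / [7];  Q = [1, 3, 5, 7] / [2, 6] / [4]
  Insert 5 (step 8): P = [1, 2, 3, 5] / [4, 8] / [7, 9];  Q = [1, 3, 5, 7] / [2, 6] / [4, 8]
  Insert 6 (step 9): P = [1, 2, 3, 5, 6] / [4, 8] / [7, 9];  Q = [1, 3, 5, 7, 9] / [2, 6] / [4, 8]
Final shape: (5, 2, 2).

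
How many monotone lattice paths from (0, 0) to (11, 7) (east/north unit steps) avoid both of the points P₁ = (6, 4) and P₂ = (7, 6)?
Number of paths = 14634

Inclusion–exclusion. Total paths: C(18, 11) = 31824. Through P₁: C(10, 6)·C(8, 5) = 11760. Through P₂: C(13, 7)·C(5, 4) = 8580. Since P₁ is strictly southwest of P₂, a monotone path through both must visit P₁ then P₂; paths through both = C(10, 6)·C(3, 1)·C(5, 4) = 3150. Avoid both = 31824 − 11760 − 8580 + 3150 = 14634.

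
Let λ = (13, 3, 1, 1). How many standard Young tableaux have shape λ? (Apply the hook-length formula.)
# SYT of shape (13, 3, 1, 1) = 35343

Hook-length formula: f^λ = n! / Π hook(c), product over all cells c of the Young diagram. For λ = (13, 3, 1, 1), n = 18 boxes. Hook lengths by row (left-to-right, top-to-bottom): [16, 13, 12, 10, 9, 8, 7, 6, 5, 4, 3, 2, 1]; [5, 2, 1]; [2]; [1]. Product of hooks = 181149696000. So f^λ = 18! / 181149696000 = 6402373705728000 / 181149696000 = 35343.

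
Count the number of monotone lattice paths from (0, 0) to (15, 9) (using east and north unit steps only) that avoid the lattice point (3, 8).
Number of paths = 1305359

Total paths from (0, 0) to (15, 9): C(24, 15) = 1307504. Paths through (3, 8): (paths (0, 0) → (3, 8)) × (paths (3, 8) → (15, 9)) = C(11, 3) · C(13, 12) = 165 · 13 = 2145. Avoidance count = 1307504 − 2145 = 1305359.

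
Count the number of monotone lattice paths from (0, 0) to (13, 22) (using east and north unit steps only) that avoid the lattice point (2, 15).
Number of paths = 1472009736

Total paths from (0, 0) to (13, 22): C(35, 13) = 1476337800. Paths through (2, 15): (paths (0, 0) → (2, 15)) × (paths (2, 15) → (13, 22)) = C(17, 2) · C(18, 11) = 136 · 31824 = 4328064. Avoidance count = 1476337800 − 4328064 = 1472009736.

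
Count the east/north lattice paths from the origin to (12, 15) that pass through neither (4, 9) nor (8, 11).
Number of paths = 10696725

Inclusion–exclusion. Total paths: C(27, 12) = 17383860. Through P₁: C(13, 4)·C(14, 8) = 2147145. Through P₂: C(19, 8)·C(8, 4) = 5290740. Since P₁ is strictly southwest of P₂, a monotone path through both must visit P₁ then P₂; paths through both = C(13, 4)·C(6, 4)·C(8, 4) = 750750. Avoid both = 17383860 − 2147145 − 5290740 + 750750 = 10696725.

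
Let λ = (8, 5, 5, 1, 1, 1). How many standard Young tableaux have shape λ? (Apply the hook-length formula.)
# SYT of shape (8, 5, 5, 1, 1, 1) = 174097000

Hook-length formula: f^λ = n! / Π hook(c), product over all cells c of the Young diagram. For λ = (8, 5, 5, 1, 1, 1), n = 21 boxes. Hook lengths by row (left-to-right, top-to-bottom): [13, 9, 8, 7, 6, 3, 2, 1]; [9, 5, 4, 3, 2]; [8, 4, 3, 2, 1]; [3]; [2]; [1]. Product of hooks = 293462507520. So f^λ = 21! / 293462507520 = 51090942171709440000 / 293462507520 = 174097000.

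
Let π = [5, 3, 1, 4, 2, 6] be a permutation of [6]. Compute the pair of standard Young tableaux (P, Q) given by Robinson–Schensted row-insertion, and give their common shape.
P = [1, 2, 6] / [3, 4] / [5];  Q = [1, 4, 6] / [2, 5] / [3];  common shape = (3, 2, 1)

Row-insert the values π_1, π_2, … into P one at a time, bumping the leftmost entry strictly greater than the inserted value down to the next row. The recording tableau Q records, in position (i, j), the step at which that cell was added to P.
  Insert 5 (step 1): P = [5];  Q = [1]
  Insert 3 (step 2): P = [3] / [5];  Q = [1] / [2]
  Insert 1 (step 3): P = [1] / [3] / [5];  Q = [1] / [2] / [3]
  Insert 4 (step 4): P = [1, 4] / [3] / [5];  Q = [1, 4] / [2] / [3]
  Insert 2 (step 5): P = [1, 2] / [3, 4] / [5];  Q = [1, 4] / [2, 5] / [3]
  Insert 6 (step 6): P = [1, 2, 6] / [3, 4] / [5];  Q = [1, 4, 6] / [2, 5] / [3]
Final shape: (3, 2, 1).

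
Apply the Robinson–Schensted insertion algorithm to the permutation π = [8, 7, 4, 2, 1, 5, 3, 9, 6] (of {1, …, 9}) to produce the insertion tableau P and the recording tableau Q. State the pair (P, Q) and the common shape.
P = [1, 3, 6] / [2, 5, 9] / [4] / [7] / [8];  Q = [1, 6, 8] / [2, 7, 9] / [3] / [4] / [5];  common shape = (3, 3, 1, 1, 1)

Row-insert the values π_1, π_2, … into P one at a time, bumping the leftmost entry strictly greater than the inserted value down to the next row. The recording tableau Q records, in position (i, j), the step at which that cell was added to P.
  Insert 8 (step 1): P = [8];  Q = [1]
  Insert 7 (step 2): P = [7] / [8];  Q = [1] / [2]
  Insert 4 (step 3): P = [4] / [7] / [8];  Q = [1] / [2] / [3]
  Insert 2 (step 4): P = [2] / [4] / [7] / [8];  Q = [1] / [2] / [3] / [4]
  Insert 1 (step 5): P = [1] / [2] / [4] / [7] / [8];  Q = [1] / [2] / [3] / [4] / [5]
  Insert 5 (step 6): P = [1, 5] / [2] / [4] / [7] / [8];  Q = [1, 6] / [2] / [3] / [4] / [5]
  Insert 3 (step 7): P = [1, 3] / [2, 5] / [4] / [7] / [8];  Q = [1, 6] / [2, 7] / [3] / [4] / [5]
  Insert 9 (step 8): P = [1, 3, 9] / [2, 5] / [4] / [7] / [8];  Q = [1, 6, 8] / [2, 7] / [3] / [4] / [5]
  Insert 6 (step 9): P = [1, 3, 6] / [2, 5, 9] / [4] / [7] / [8];  Q = [1, 6, 8] / [2, 7, 9] / [3] / [4] / [5]
Final shape: (3, 3, 1, 1, 1).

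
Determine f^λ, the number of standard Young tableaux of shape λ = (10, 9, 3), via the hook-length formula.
# SYT of shape (10, 9, 3) = 13579566

Hook-length formula: f^λ = n! / Π hook(c), product over all cells c of the Young diagram. For λ = (10, 9, 3), n = 22 boxes. Hook lengths by row (left-to-right, top-to-bottom): [12, 11, 10, 8, 7, 6, 5, 4, 3, 1]; [10, 9, 8, 6, 5, 4, 3, 2, 1]; [3, 2, 1]. Product of hooks = 82771476480000. So f^λ = 22! / 82771476480000 = 1124000727777607680000 / 82771476480000 = 13579566.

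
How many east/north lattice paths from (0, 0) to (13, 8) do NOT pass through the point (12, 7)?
Number of paths = 102714

Total paths from (0, 0) to (13, 8): C(21, 13) = 203490. Paths through (12, 7): (paths (0, 0) → (12, 7)) × (paths (12, 7) → (13, 8)) = C(19, 12) · C(2, 1) = 50388 · 2 = 100776. Avoidance count = 203490 − 100776 = 102714.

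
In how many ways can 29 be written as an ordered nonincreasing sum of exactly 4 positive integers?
p(29, 4 parts) = 185

Partitions of n into exactly k parts are in bijection with partitions of n − k into at most k parts (subtract 1 from each part). So p(29, exactly 4) = p(25, parts ≤ 4). Computing via the recurrence p(m, j) = p(m, j−1) + p(m−j, j) gives 185.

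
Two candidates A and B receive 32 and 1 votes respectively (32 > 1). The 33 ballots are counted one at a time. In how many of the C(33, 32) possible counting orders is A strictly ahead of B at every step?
Strict-lead orderings = 31

Total orderings of the 33 votes with 32 for A: C(33, 32) = 33. By the Bertrand ballot formula (Cycle Lemma / reflection principle), the number of orderings in which A is strictly ahead of B throughout is (p − q)/(p + q) · C(p + q, p) = (32 − 1)/(32 + 1) · 33 = 31.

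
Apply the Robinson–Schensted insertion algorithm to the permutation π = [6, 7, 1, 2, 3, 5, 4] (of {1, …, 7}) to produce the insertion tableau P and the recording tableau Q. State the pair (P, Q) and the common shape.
P = [1, 2, 3, 4] / [5, 7] / [6];  Q = [1, 2, 5, 6] / [3, 4] / [7];  common shape = (4, 2, 1)

Row-insert the values π_1, π_2, … into P one at a time, bumping the leftmost entry strictly greater than the inserted value down to the next row. The recording tableau Q records, in position (i, j), the step at which that cell was added to P.
  Insert 6 (step 1): P = [6];  Q = [1]
  Insert 7 (step 2): P = [6, 7];  Q = [1, 2]
  Insert 1 (step 3): P = [1, 7] / [6];  Q = [1, 2] / [3]
  Insert 2 (step 4): P = [1, 2] / [6, 7];  Q = [1, 2] / [3, 4]
  Insert 3 (step 5): P = [1, 2, 3] / [6, 7];  Q = [1, 2, 5] / [3, 4]
  Insert 5 (step 6): P = [1, 2, 3, 5] / [6, 7];  Q = [1, 2, 5, 6] / [3, 4]
  Insert 4 (step 7): P = [1, 2, 3, 4] / [5, 7] / [6];  Q = [1, 2, 5, 6] / [3, 4] / [7]
Final shape: (4, 2, 1).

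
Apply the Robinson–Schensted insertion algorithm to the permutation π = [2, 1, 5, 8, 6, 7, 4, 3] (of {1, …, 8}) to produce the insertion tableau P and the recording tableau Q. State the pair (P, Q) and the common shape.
P = [1, 3, 6, 7] / [2, 4] / [5] / [8];  Q = [1, 3, 4, 6] / [2, 5] / [7] / [8];  common shape = (4, 2, 1, 1)

Row-insert the values π_1, π_2, … into P one at a time, bumping the leftmost entry strictly greater than the inserted value down to the next row. The recording tableau Q records, in position (i, j), the step at which that cell was added to P.
  Insert 2 (step 1): P = [2];  Q = [1]
  Insert 1 (step 2): P = [1] / [2];  Q = [1] / [2]
  Insert 5 (step 3): P = [1, 5] / [2];  Q = [1, 3] / [2]
  Insert 8 (step 4): P = [1, 5, 8] / [2];  Q = [1, 3, 4] / [2]
  Insert 6 (step 5): P = [1, 5, 6] / [2, 8];  Q = [1, 3, 4] / [2, 5]
  Insert 7 (step 6): P = [1, 5, 6, 7] / [2, 8];  Q = [1, 3, 4, 6] / [2, 5]
  Insert 4 (step 7): P = [1, 4, 6, 7] / [2, 5] / [8];  Q = [1, 3, 4, 6] / [2, 5] / [7]
  Insert 3 (step 8): P = [1, 3, 6, 7] / [2, 4] / [5] / [8];  Q = [1, 3, 4, 6] / [2, 5] / [7] / [8]
Final shape: (4, 2, 1, 1).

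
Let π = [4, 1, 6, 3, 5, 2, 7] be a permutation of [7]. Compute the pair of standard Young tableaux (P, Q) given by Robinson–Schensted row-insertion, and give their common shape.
P = [1, 2, 5, 7] / [3, 6] / [4];  Q = [1, 3, 5, 7] / [2, 4] / [6];  common shape = (4, 2, 1)

Row-insert the values π_1, π_2, … into P one at a time, bumping the leftmost entry strictly greater than the inserted value down to the next row. The recording tableau Q records, in position (i, j), the step at which that cell was added to P.
  Insert 4 (step 1): P = [4];  Q = [1]
  Insert 1 (step 2): P = [1] / [4];  Q = [1] / [2]
  Insert 6 (step 3): P = [1, 6] / [4];  Q = [1, 3] / [2]
  Insert 3 (step 4): P = [1, 3] / [4, 6];  Q = [1, 3] / [2, 4]
  Insert 5 (step 5): P = [1, 3, 5] / [4, 6];  Q = [1, 3, 5] / [2, 4]
  Insert 2 (step 6): P = [1, 2, 5] / [3, 6] / [4];  Q = [1, 3, 5] / [2, 4] / [6]
  Insert 7 (step 7): P = [1, 2, 5, 7] / [3, 6] / [4];  Q = [1, 3, 5, 7] / [2, 4] / [6]
Final shape: (4, 2, 1).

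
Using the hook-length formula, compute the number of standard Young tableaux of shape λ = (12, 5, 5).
# SYT of shape (12, 5, 5) = 10744272

Hook-length formula: f^λ = n! / Π hook(c), product over all cells c of the Young diagram. For λ = (12, 5, 5), n = 22 boxes. Hook lengths by row (left-to-right, top-to-bottom): [14, 13, 12, 11, 10, 7, 6, 5, 4, 3, 2, 1]; [6, 5, 4, 3, 2]; [5, 4, 3, 2, 1]. Product of hooks = 104613949440000. So f^λ = 22! / 104613949440000 = 1124000727777607680000 / 104613949440000 = 10744272.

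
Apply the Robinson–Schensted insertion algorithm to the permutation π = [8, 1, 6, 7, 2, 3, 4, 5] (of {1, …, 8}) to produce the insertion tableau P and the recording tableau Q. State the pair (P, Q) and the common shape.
P = [1, 2, 3, 4, 5] / [6, 7] / [8];  Q = [1, 3, 4, 7, 8] / [2, 6] / [5];  common shape = (5, 2, 1)

Row-insert the values π_1, π_2, … into P one at a time, bumping the leftmost entry strictly greater than the inserted value down to the next row. The recording tableau Q records, in position (i, j), the step at which that cell was added to P.
  Insert 8 (step 1): P = [8];  Q = [1]
  Insert 1 (step 2): P = [1] / [8];  Q = [1] / [2]
  Insert 6 (step 3): P = [1, 6] / [8];  Q = [1, 3] / [2]
  Insert 7 (step 4): P = [1, 6, 7] / [8];  Q = [1, 3, 4] / [2]
  Insert 2 (step 5): P = [1, 2, 7] / [6] / [8];  Q = [1, 3, 4] / [2] / [5]
  Insert 3 (step 6): P = [1, 2, 3] / [6, 7] / [8];  Q = [1, 3, 4] / [2, 6] / [5]
  Insert 4 (step 7): P = [1, 2, 3, 4] / [6, 7] / [8];  Q = [1, 3, 4, 7] / [2, 6] / [5]
  Insert 5 (step 8): P = [1, 2, 3, 4, 5] / [6, 7] / [8];  Q = [1, 3, 4, 7, 8] / [2, 6] / [5]
Final shape: (5, 2, 1).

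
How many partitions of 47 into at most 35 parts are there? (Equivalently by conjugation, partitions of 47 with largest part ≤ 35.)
p(47, parts ≤ 35) = 124559

Use the recurrence p(n, m) = p(n, m−1) + p(n−m, m): either the largest part is < m (count p(n, m−1)) or the largest part is exactly m (remove one copy of m, count p(n−m, m)). With p(0, ·) = 1 this gives p(47, parts ≤ 35) = 124559. (By conjugating Young diagrams, this also counts partitions of 47 into at most 35 parts.)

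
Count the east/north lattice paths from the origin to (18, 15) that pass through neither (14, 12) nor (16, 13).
Number of paths = 465793930

Inclusion–exclusion. Total paths: C(33, 18) = 1037158320. Through P₁: C(26, 14)·C(7, 4) = 338019500. Through P₂: C(29, 16)·C(4, 2) = 407183490. Since P₁ is strictly southwest of P₂, a monotone path through both must visit P₁ then P₂; paths through both = C(26, 14)·C(3, 2)·C(4, 2) = 173838600. Avoid both = 1037158320 − 338019500 − 407183490 + 173838600 = 465793930.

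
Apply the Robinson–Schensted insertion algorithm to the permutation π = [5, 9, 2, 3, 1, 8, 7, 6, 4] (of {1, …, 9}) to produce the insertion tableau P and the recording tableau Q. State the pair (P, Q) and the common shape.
P = [1, 3, 4] / [2, 6] / [5, 7] / [8] / [9];  Q = [1, 2, 6] / [3, 4] / [5, 7] / [8] / [9];  common shape = (3, 2, 2, 1, 1)

Row-insert the values π_1, π_2, … into P one at a time, bumping the leftmost entry strictly greater than the inserted value down to the next row. The recording tableau Q records, in position (i, j), the step at which that cell was added to P.
  Insert 5 (step 1): P = [5];  Q = [1]
  Insert 9 (step 2): P = [5, 9];  Q = [1, 2]
  Insert 2 (step 3): P = [2, 9] / [5];  Q = [1, 2] / [3]
  Insert 3 (step 4): P = [2, 3] / [5, 9];  Q = [1, 2] / [3, 4]
  Insert 1 (step 5): P = [1, 3] / [2, 9] / [5];  Q = [1, 2] / [3, 4] / [5]
  Insert 8 (step 6): P = [1, 3, 8] / [2, 9] / [5];  Q = [1, 2, 6] / [3, 4] / [5]
  Insert 7 (step 7): P = [1, 3, 7] / [2, 8] / [5, 9];  Q = [1, 2, 6] / [3, 4] / [5, 7]
  Insert 6 (step 8): P = [1, 3, 6] / [2, 7] / [5, 8] / [9];  Q = [1, 2, 6] / [3, 4] / [5, 7] / [8]
  Insert 4 (step 9): P = [1, 3, 4] / [2, 6] / [5, 7] / [8] / [9];  Q = [1, 2, 6] / [3, 4] / [5, 7] / [8] / [9]
Final shape: (3, 2, 2, 1, 1).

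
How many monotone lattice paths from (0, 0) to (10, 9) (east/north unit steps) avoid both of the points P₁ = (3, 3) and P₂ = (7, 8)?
Number of paths = 42398

Inclusion–exclusion. Total paths: C(19, 10) = 92378. Through P₁: C(6, 3)·C(13, 7) = 34320. Through P₂: C(15, 7)·C(4, 3) = 25740. Since P₁ is strictly southwest of P₂, a monotone path through both must visit P₁ then P₂; paths through both = C(6, 3)·C(9, 4)·C(4, 3) = 10080. Avoid both = 92378 − 34320 − 25740 + 10080 = 42398.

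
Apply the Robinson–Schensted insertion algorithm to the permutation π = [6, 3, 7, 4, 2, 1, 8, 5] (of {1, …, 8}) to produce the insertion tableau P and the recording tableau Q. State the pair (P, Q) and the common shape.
P = [1, 4, 5] / [2, 7, 8] / [3] / [6];  Q = [1, 3, 7] / [2, 4, 8] / [5] / [6];  common shape = (3, 3, 1, 1)

Row-insert the values π_1, π_2, … into P one at a time, bumping the leftmost entry strictly greater than the inserted value down to the next row. The recording tableau Q records, in position (i, j), the step at which that cell was added to P.
  Insert 6 (step 1): P = [6];  Q = [1]
  Insert 3 (step 2): P = [3] / [6];  Q = [1] / [2]
  Insert 7 (step 3): P = [3, 7] / [6];  Q = [1, 3] / [2]
  Insert 4 (step 4): P = [3, 4] / [6, 7];  Q = [1, 3] / [2, 4]
  Insert 2 (step 5): P = [2, 4] / [3, 7] / [6];  Q = [1, 3] / [2, 4] / [5]
  Insert 1 (step 6): P = [1, 4] / [2, 7] / [3] / [6];  Q = [1, 3] / [2, 4] / [5] / [6]
  Insert 8 (step 7): P = [1, 4, 8] / [2, 7] / [3] / [6];  Q = [1, 3, 7] / [2, 4] / [5] / [6]
  Insert 5 (step 8): P = [1, 4, 5] / [2, 7, 8] / [3] / [6];  Q = [1, 3, 7] / [2, 4, 8] / [5] / [6]
Final shape: (3, 3, 1, 1).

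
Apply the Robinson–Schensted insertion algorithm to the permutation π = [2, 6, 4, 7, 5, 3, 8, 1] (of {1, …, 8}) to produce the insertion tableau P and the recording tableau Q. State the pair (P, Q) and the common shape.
P = [1, 3, 5, 8] / [2, 7] / [4] / [6];  Q = [1, 2, 4, 7] / [3, 5] / [6] / [8];  common shape = (4, 2, 1, 1)

Row-insert the values π_1, π_2, … into P one at a time, bumping the leftmost entry strictly greater than the inserted value down to the next row. The recording tableau Q records, in position (i, j), the step at which that cell was added to P.
  Insert 2 (step 1): P = [2];  Q = [1]
  Insert 6 (step 2): P = [2, 6];  Q = [1, 2]
  Insert 4 (step 3): P = [2, 4] / [6];  Q = [1, 2] / [3]
  Insert 7 (step 4): P = [2, 4, 7] / [6];  Q = [1, 2, 4] / [3]
  Insert 5 (step 5): P = [2, 4, 5] / [6, 7];  Q = [1, 2, 4] / [3, 5]
  Insert 3 (step 6): P = [2, 3, 5] / [4, 7] / [6];  Q = [1, 2, 4] / [3, 5] / [6]
  Insert 8 (step 7): P = [2, 3, 5, 8] / [4, 7] / [6];  Q = [1, 2, 4, 7] / [3, 5] / [6]
  Insert 1 (step 8): P = [1, 3, 5, 8] / [2, 7] / [4] / [6];  Q = [1, 2, 4, 7] / [3, 5] / [6] / [8]
Final shape: (4, 2, 1, 1).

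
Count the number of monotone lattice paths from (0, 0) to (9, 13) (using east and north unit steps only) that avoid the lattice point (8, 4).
Number of paths = 492470

Total paths from (0, 0) to (9, 13): C(22, 9) = 497420. Paths through (8, 4): (paths (0, 0) → (8, 4)) × (paths (8, 4) → (9, 13)) = C(12, 8) · C(10, 1) = 495 · 10 = 4950. Avoidance count = 497420 − 4950 = 492470.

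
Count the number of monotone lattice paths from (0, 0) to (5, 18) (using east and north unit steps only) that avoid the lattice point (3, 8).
Number of paths = 22759

Total paths from (0, 0) to (5, 18): C(23, 5) = 33649. Paths through (3, 8): (paths (0, 0) → (3, 8)) × (paths (3, 8) → (5, 18)) = C(11, 3) · C(12, 2) = 165 · 66 = 10890. Avoidance count = 33649 − 10890 = 22759.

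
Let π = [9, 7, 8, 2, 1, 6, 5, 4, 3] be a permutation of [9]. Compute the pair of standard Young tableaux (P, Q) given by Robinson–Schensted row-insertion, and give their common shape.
P = [1, 3] / [2, 4] / [5, 8] / [6] / [7] / [9];  Q = [1, 3] / [2, 6] / [4, 7] / [5] / [8] / [9];  common shape = (2, 2, 2, 1, 1, 1)

Row-insert the values π_1, π_2, … into P one at a time, bumping the leftmost entry strictly greater than the inserted value down to the next row. The recording tableau Q records, in position (i, j), the step at which that cell was added to P.
  Insert 9 (step 1): P = [9];  Q = [1]
  Insert 7 (step 2): P = [7] / [9];  Q = [1] / [2]
  Insert 8 (step 3): P = [7, 8] / [9];  Q = [1, 3] / [2]
  Insert 2 (step 4): P = [2, 8] / [7] / [9];  Q = [1, 3] / [2] / [4]
  Insert 1 (step 5): P = [1, 8] / [2] / [7] / [9];  Q = [1, 3] / [2] / [4] / [5]
  Insert 6 (step 6): P = [1, 6] / [2, 8] / [7] / [9];  Q = [1, 3] / [2, 6] / [4] / [5]
  Insert 5 (step 7): P = [1, 5] / [2, 6] / [7, 8] / [9];  Q = [1, 3] / [2, 6] / [4, 7] / [5]
  Insert 4 (step 8): P = [1, 4] / [2, 5] / [6, 8] / [7] / [9];  Q = [1, 3] / [2, 6] / [4, 7] / [5] / [8]
  Insert 3 (step 9): P = [1, 3] / [2, 4] / [5, 8] / [6] / [7] / [9];  Q = [1, 3] / [2, 6] / [4, 7] / [5] / [8] / [9]
Final shape: (2, 2, 2, 1, 1, 1).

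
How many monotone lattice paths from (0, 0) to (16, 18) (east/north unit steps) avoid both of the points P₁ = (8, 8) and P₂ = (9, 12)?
Number of paths = 1246836690

Inclusion–exclusion. Total paths: C(34, 16) = 2203961430. Through P₁: C(16, 8)·C(18, 8) = 563165460. Through P₂: C(21, 9)·C(13, 7) = 504383880. Since P₁ is strictly southwest of P₂, a monotone path through both must visit P₁ then P₂; paths through both = C(16, 8)·C(5, 1)·C(13, 7) = 110424600. Avoid both = 2203961430 − 563165460 − 504383880 + 110424600 = 1246836690.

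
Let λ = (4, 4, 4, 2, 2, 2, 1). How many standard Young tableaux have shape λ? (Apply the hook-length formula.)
# SYT of shape (4, 4, 4, 2, 2, 2, 1) = 9699690

Hook-length formula: f^λ = n! / Π hook(c), product over all cells c of the Young diagram. For λ = (4, 4, 4, 2, 2, 2, 1), n = 19 boxes. Hook lengths by row (left-to-right, top-to-bottom): [10, 8, 4, 3]; [9, 7, 3, 2]; [8, 6, 2, 1]; [5, 3]; [4, 2]; [3, 1]; [1]. Product of hooks = 12541132800. So f^λ = 19! / 12541132800 = 121645100408832000 / 12541132800 = 9699690.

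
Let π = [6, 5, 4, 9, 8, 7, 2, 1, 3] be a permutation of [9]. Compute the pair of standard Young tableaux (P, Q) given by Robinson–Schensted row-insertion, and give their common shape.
P = [1, 3] / [2, 7] / [4, 8] / [5, 9] / [6];  Q = [1, 4] / [2, 5] / [3, 6] / [7, 9] / [8];  common shape = (2, 2, 2, 2, 1)

Row-insert the values π_1, π_2, … into P one at a time, bumping the leftmost entry strictly greater than the inserted value down to the next row. The recording tableau Q records, in position (i, j), the step at which that cell was added to P.
  Insert 6 (step 1): P = [6];  Q = [1]
  Insert 5 (step 2): P = [5] / [6];  Q = [1] / [2]
  Insert 4 (step 3): P = [4] / [5] / [6];  Q = [1] / [2] / [3]
  Insert 9 (step 4): P = [4, 9] / [5] / [6];  Q = [1, 4] / [2] / [3]
  Insert 8 (step 5): P = [4, 8] / [5, 9] / [6];  Q = [1, 4] / [2, 5] / [3]
  Insert 7 (step 6): P = [4, 7] / [5, 8] / [6, 9];  Q = [1, 4] / [2, 5] / [3, 6]
  Insert 2 (step 7): P = [2, 7] / [4, 8] / [5, 9] / [6];  Q = [1, 4] / [2, 5] / [3, 6] / [7]
  Insert 1 (step 8): P = [1, 7] / [2, 8] / [4, 9] / [5] / [6];  Q = [1, 4] / [2, 5] / [3, 6] / [7] / [8]
  Insert 3 (step 9): P = [1, 3] / [2, 7] / [4, 8] / [5, 9] / [6];  Q = [1, 4] / [2, 5] / [3, 6] / [7, 9] / [8]
Final shape: (2, 2, 2, 2, 1).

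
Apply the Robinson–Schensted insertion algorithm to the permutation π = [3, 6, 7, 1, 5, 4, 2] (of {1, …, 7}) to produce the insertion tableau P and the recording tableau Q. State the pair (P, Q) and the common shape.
P = [1, 2, 7] / [3, 4] / [5] / [6];  Q = [1, 2, 3] / [4, 5] / [6] / [7];  common shape = (3, 2, 1, 1)

Row-insert the values π_1, π_2, … into P one at a time, bumping the leftmost entry strictly greater than the inserted value down to the next row. The recording tableau Q records, in position (i, j), the step at which that cell was added to P.
  Insert 3 (step 1): P = [3];  Q = [1]
  Insert 6 (step 2): P = [3, 6];  Q = [1, 2]
  Insert 7 (step 3): P = [3, 6, 7];  Q = [1, 2, 3]
  Insert 1 (step 4): P = [1, 6, 7] / [3];  Q = [1, 2, 3] / [4]
  Insert 5 (step 5): P = [1, 5, 7] / [3, 6];  Q = [1, 2, 3] / [4, 5]
  Insert 4 (step 6): P = [1, 4, 7] / [3, 5] / [6];  Q = [1, 2, 3] / [4, 5] / [6]
  Insert 2 (step 7): P = [1, 2, 7] / [3, 4] / [5] / [6];  Q = [1, 2, 3] / [4, 5] / [6] / [7]
Final shape: (3, 2, 1, 1).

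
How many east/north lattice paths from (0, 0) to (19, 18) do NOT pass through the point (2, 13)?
Number of paths = 17669866830

Total paths from (0, 0) to (19, 18): C(37, 19) = 17672631900. Paths through (2, 13): (paths (0, 0) → (2, 13)) × (paths (2, 13) → (19, 18)) = C(15, 2) · C(22, 17) = 105 · 26334 = 2765070. Avoidance count = 17672631900 − 2765070 = 17669866830.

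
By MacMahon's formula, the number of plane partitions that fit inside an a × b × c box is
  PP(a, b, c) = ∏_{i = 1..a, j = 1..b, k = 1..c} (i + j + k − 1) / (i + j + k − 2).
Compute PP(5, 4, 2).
PP(5, 4, 2) = 5292

Evaluate the triple product over i = 1..5, j = 1..4, k = 1..2. The factors are (2/1) · (3/2) · (3/2) · (4/3) · (4/3) · (5/4) · (5/4) · (6/5) · … (40 factors total). The numerators and denominators telescope so the product is an integer; carrying out the multiplication exactly gives PP(5, 4, 2) = 5292.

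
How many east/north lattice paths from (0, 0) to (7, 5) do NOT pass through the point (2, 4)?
Number of paths = 702

Total paths from (0, 0) to (7, 5): C(12, 7) = 792. Paths through (2, 4): (paths (0, 0) → (2, 4)) × (paths (2, 4) → (7, 5)) = C(6, 2) · C(6, 5) = 15 · 6 = 90. Avoidance count = 792 − 90 = 702.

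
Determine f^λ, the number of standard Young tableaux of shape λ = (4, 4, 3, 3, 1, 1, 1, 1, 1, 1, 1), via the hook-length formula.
# SYT of shape (4, 4, 3, 3, 1, 1, 1, 1, 1, 1, 1) = 35163072

Hook-length formula: f^λ = n! / Π hook(c), product over all cells c of the Young diagram. For λ = (4, 4, 3, 3, 1, 1, 1, 1, 1, 1, 1), n = 21 boxes. Hook lengths by row (left-to-right, top-to-bottom): [14, 6, 5, 2]; [13, 5, 4, 1]; [11, 3, 2]; [10, 2, 1]; [7]; [6]; [5]; [4]; [3]; [2]; [1]. Product of hooks = 1452971520000. So f^λ = 21! / 1452971520000 = 51090942171709440000 / 1452971520000 = 35163072.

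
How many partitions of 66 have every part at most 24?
p(66, parts ≤ 24) = 2065051

Use the recurrence p(n, m) = p(n, m−1) + p(n−m, m): either the largest part is < m (count p(n, m−1)) or the largest part is exactly m (remove one copy of m, count p(n−m, m)). With p(0, ·) = 1 this gives p(66, parts ≤ 24) = 2065051. (By conjugating Young diagrams, this also counts partitions of 66 into at most 24 parts.)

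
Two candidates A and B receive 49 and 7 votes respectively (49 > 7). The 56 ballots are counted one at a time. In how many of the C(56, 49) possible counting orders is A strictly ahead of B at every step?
Strict-lead orderings = 173938050

Total orderings of the 56 votes with 49 for A: C(56, 49) = 231917400. By the Bertrand ballot formula (Cycle Lemma / reflection principle), the number of orderings in which A is strictly ahead of B throughout is (p − q)/(p + q) · C(p + q, p) = (49 − 7)/(49 + 7) · 231917400 = 173938050.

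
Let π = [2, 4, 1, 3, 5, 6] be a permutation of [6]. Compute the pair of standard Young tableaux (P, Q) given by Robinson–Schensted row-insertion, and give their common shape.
P = [1, 3, 5, 6] / [2, 4];  Q = [1, 2, 5, 6] / [3, 4];  common shape = (4, 2)

Row-insert the values π_1, π_2, … into P one at a time, bumping the leftmost entry strictly greater than the inserted value down to the next row. The recording tableau Q records, in position (i, j), the step at which that cell was added to P.
  Insert 2 (step 1): P = [2];  Q = [1]
  Insert 4 (step 2): P = [2, 4];  Q = [1, 2]
  Insert 1 (step 3): P = [1, 4] / [2];  Q = [1, 2] / [3]
  Insert 3 (step 4): P = [1, 3] / [2, 4];  Q = [1, 2] / [3, 4]
  Insert 5 (step 5): P = [1, 3, 5] / [2, 4];  Q = [1, 2, 5] / [3, 4]
  Insert 6 (step 6): P = [1, 3, 5, 6] / [2, 4];  Q = [1, 2, 5, 6] / [3, 4]
Final shape: (4, 2).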